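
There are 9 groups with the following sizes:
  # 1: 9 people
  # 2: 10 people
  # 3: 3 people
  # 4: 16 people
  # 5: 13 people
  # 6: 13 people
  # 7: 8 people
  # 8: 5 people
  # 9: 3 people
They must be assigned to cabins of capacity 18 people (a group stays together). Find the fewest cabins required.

5

Total = 16 + 13 + 13 + 10 + 9 + 8 + 5 + 3 + 3 = 80 people.
Lower bound: ⌈80/18⌉ = 5 cabins.
A packing using 5 cabins:
  cabin 1: 16 = 16
  cabin 2: 13 + 5 = 18
  cabin 3: 13 + 3 = 16
  cabin 4: 10 + 8 = 18
  cabin 5: 9 + 3 = 12
This matches the lower bound, so 5 is optimal.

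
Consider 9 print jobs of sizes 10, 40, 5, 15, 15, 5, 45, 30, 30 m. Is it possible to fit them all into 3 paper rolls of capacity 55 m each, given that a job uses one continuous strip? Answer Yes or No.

No

Total = 195 m; ⌈195/55⌉ = 4.
At least 4 paper rolls are required, but only 3 are allowed.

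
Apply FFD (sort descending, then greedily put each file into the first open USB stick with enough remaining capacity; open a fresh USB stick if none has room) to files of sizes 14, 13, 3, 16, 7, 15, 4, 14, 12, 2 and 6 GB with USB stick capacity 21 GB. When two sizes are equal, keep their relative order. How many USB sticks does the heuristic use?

6

Sorted descending: 16, 15, 14, 14, 13, 12, 7, 6, 4, 3, 2.
  16 → USB stick 1 (new)  [load 16/21]
  15 → USB stick 2 (new)  [load 15/21]
  14 → USB stick 3 (new)  [load 14/21]
  14 → USB stick 4 (new)  [load 14/21]
  13 → USB stick 5 (new)  [load 13/21]
  12 → USB stick 6 (new)  [load 12/21]
  7 → USB stick 3  [load 21/21]
  6 → USB stick 2  [load 21/21]
  4 → USB stick 1  [load 20/21]
  3 → USB stick 4  [load 17/21]
  2 → USB stick 4  [load 19/21]
6 USB sticks opened.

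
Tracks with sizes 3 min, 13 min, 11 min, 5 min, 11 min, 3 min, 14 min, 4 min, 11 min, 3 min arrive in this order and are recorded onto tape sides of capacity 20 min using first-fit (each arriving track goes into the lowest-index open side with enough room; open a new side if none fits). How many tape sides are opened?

  3 → side 1 (new)  [load 3/20]
  13 → side 1  [load 16/20]
  11 → side 2 (new)  [load 11/20]
  5 → side 2  [load 16/20]
  11 → side 3 (new)  [load 11/20]
  3 → side 1  [load 19/20]
  14 → side 4 (new)  [load 14/20]
  4 → side 2  [load 20/20]
  11 → side 5 (new)  [load 11/20]
  3 → side 3  [load 14/20]
5 tape sides opened.

5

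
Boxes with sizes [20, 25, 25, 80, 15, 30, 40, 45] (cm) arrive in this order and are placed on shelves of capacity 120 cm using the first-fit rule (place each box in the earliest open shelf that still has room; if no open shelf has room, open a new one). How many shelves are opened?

  20 → shelf 1 (new)  [load 20/120]
  25 → shelf 1  [load 45/120]
  25 → shelf 1  [load 70/120]
  80 → shelf 2 (new)  [load 80/120]
  15 → shelf 1  [load 85/120]
  30 → shelf 1  [load 115/120]
  40 → shelf 2  [load 120/120]
  45 → shelf 3 (new)  [load 45/120]
3 shelves opened.

3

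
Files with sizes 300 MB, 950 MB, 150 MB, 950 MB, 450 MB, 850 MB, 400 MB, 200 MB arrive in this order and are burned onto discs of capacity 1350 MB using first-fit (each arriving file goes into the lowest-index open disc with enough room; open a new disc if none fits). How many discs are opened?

4

  300 → disc 1 (new)  [load 300/1350]
  950 → disc 1  [load 1250/1350]
  150 → disc 2 (new)  [load 150/1350]
  950 → disc 2  [load 1100/1350]
  450 → disc 3 (new)  [load 450/1350]
  850 → disc 3  [load 1300/1350]
  400 → disc 4 (new)  [load 400/1350]
  200 → disc 2  [load 1300/1350]
4 discs opened.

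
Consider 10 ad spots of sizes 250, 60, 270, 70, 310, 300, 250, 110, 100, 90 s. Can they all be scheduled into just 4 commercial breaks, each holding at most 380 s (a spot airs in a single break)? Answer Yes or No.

No

Total = 1810 s; ⌈1810/380⌉ = 5.
At least 5 commercial breaks are required, but only 4 are allowed.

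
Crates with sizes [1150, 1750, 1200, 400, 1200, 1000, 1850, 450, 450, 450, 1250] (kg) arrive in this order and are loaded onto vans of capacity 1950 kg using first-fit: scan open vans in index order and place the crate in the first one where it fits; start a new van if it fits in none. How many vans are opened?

  1150 → van 1 (new)  [load 1150/1950]
  1750 → van 2 (new)  [load 1750/1950]
  1200 → van 3 (new)  [load 1200/1950]
  400 → van 1  [load 1550/1950]
  1200 → van 4 (new)  [load 1200/1950]
  1000 → van 5 (new)  [load 1000/1950]
  1850 → van 6 (new)  [load 1850/1950]
  450 → van 3  [load 1650/1950]
  450 → van 4  [load 1650/1950]
  450 → van 5  [load 1450/1950]
  1250 → van 7 (new)  [load 1250/1950]
7 vans opened.

7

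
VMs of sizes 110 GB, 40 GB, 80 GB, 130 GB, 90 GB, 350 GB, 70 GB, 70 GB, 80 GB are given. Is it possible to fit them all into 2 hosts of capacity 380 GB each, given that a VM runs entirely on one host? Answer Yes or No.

No

Total = 1020 GB; ⌈1020/380⌉ = 3.
At least 3 hosts are required, but only 2 are allowed.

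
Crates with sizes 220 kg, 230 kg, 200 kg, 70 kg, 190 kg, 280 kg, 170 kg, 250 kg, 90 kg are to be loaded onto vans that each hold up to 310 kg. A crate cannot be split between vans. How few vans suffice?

7

Total = 280 + 250 + 230 + 220 + 200 + 190 + 170 + 90 + 70 = 1700 kg.
Lower bound: ⌈1700/310⌉ = 6 vans.
Also, 7 crates each exceed 155 kg, and no two of those can share a van, so at least 7 vans are needed.
A packing using 7 vans:
  van 1: 280 = 280
  van 2: 250 = 250
  van 3: 230 + 70 = 300
  van 4: 220 + 90 = 310
  van 5: 200 = 200
  van 6: 190 = 190
  van 7: 170 = 170
This matches the lower bound, so 7 is optimal.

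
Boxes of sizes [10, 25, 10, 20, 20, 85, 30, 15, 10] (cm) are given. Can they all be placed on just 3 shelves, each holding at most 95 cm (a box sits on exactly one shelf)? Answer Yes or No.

Yes

A valid assignment using 3 shelves:
  shelf 1: 85 + 10 = 95
  shelf 2: 30 + 25 + 20 + 20 = 95
  shelf 3: 15 + 10 + 10 = 35
Every load is within 95 cm, so 3 shelves suffice.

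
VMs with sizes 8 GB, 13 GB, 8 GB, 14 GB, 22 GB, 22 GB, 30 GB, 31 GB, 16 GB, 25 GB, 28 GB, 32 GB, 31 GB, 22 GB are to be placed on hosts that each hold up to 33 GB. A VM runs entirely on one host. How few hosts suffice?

11

Total = 32 + 31 + 31 + 30 + 28 + 25 + 22 + 22 + 22 + 16 + 14 + 13 + 8 + 8 = 302 GB.
Lower bound: ⌈302/33⌉ = 10 hosts.
A packing using 11 hosts:
  host 1: 32 = 32
  host 2: 31 = 31
  host 3: 31 = 31
  host 4: 30 = 30
  host 5: 28 = 28
  host 6: 25 + 8 = 33
  host 7: 22 + 8 = 30
  host 8: 22 = 22
  host 9: 22 = 22
  host 10: 16 + 14 = 30
  host 11: 13 = 13
No arrangement into 10 hosts stays within capacity, so 11 is optimal.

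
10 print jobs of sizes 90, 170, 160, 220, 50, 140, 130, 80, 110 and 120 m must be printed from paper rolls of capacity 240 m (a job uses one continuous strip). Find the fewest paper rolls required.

6

Total = 220 + 170 + 160 + 140 + 130 + 120 + 110 + 90 + 80 + 50 = 1270 m.
Lower bound: ⌈1270/240⌉ = 6 paper rolls.
A packing using 6 paper rolls:
  roll 1: 220 = 220
  roll 2: 170 + 50 = 220
  roll 3: 160 + 80 = 240
  roll 4: 140 + 90 = 230
  roll 5: 130 + 110 = 240
  roll 6: 120 = 120
This matches the lower bound, so 6 is optimal.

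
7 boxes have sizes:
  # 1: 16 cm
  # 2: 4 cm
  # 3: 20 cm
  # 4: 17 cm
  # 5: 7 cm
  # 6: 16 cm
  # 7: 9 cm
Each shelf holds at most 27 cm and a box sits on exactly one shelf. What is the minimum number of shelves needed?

4

Total = 20 + 17 + 16 + 16 + 9 + 7 + 4 = 89 cm.
Lower bound: ⌈89/27⌉ = 4 shelves.
A packing using 4 shelves:
  shelf 1: 20 + 7 = 27
  shelf 2: 17 + 9 = 26
  shelf 3: 16 + 4 = 20
  shelf 4: 16 = 16
This matches the lower bound, so 4 is optimal.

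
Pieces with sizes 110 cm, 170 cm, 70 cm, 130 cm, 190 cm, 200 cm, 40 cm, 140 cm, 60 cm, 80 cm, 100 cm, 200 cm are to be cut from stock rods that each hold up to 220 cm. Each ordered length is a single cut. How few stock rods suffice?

Total = 200 + 200 + 190 + 170 + 140 + 130 + 110 + 100 + 80 + 70 + 60 + 40 = 1490 cm.
Lower bound: ⌈1490/220⌉ = 7 stock rods.
A packing using 8 stock rods:
  stock rod 1: 200 = 200
  stock rod 2: 200 = 200
  stock rod 3: 190 = 190
  stock rod 4: 170 + 40 = 210
  stock rod 5: 140 + 80 = 220
  stock rod 6: 130 + 70 = 200
  stock rod 7: 110 + 100 = 210
  stock rod 8: 60 = 60
No arrangement into 7 stock rods stays within capacity, so 8 is optimal.

8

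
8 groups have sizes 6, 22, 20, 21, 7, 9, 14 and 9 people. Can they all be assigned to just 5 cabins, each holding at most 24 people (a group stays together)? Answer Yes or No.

Yes

A valid assignment using 5 cabins:
  cabin 1: 22 = 22
  cabin 2: 21 = 21
  cabin 3: 20 = 20
  cabin 4: 14 + 9 = 23
  cabin 5: 9 + 7 + 6 = 22
Every load is within 24 people, so 5 cabins suffice.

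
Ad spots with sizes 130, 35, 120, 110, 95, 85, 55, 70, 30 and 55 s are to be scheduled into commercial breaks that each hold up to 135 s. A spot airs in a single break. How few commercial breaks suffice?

7

Total = 130 + 120 + 110 + 95 + 85 + 70 + 55 + 55 + 35 + 30 = 785 s.
Lower bound: ⌈785/135⌉ = 6 commercial breaks.
A packing using 7 commercial breaks:
  break 1: 130 = 130
  break 2: 120 = 120
  break 3: 110 = 110
  break 4: 95 + 35 = 130
  break 5: 85 + 30 = 115
  break 6: 70 + 55 = 125
  break 7: 55 = 55
No arrangement into 6 commercial breaks stays within capacity, so 7 is optimal.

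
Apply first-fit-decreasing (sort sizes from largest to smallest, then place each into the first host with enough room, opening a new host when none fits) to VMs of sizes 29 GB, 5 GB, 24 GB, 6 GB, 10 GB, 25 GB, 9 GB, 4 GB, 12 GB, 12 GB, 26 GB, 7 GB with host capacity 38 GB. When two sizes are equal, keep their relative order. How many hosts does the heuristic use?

Sorted descending: 29, 26, 25, 24, 12, 12, 10, 9, 7, 6, 5, 4.
  29 → host 1 (new)  [load 29/38]
  26 → host 2 (new)  [load 26/38]
  25 → host 3 (new)  [load 25/38]
  24 → host 4 (new)  [load 24/38]
  12 → host 2  [load 38/38]
  12 → host 3  [load 37/38]
  10 → host 4  [load 34/38]
  9 → host 1  [load 38/38]
  7 → host 5 (new)  [load 7/38]
  6 → host 5  [load 13/38]
  5 → host 5  [load 18/38]
  4 → host 4  [load 38/38]
5 hosts opened.

5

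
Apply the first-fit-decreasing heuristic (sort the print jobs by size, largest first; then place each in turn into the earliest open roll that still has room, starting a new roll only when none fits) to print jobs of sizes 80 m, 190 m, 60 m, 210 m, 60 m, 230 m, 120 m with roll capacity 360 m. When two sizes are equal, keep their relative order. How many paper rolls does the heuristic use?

Sorted descending: 230, 210, 190, 120, 80, 60, 60.
  230 → roll 1 (new)  [load 230/360]
  210 → roll 2 (new)  [load 210/360]
  190 → roll 3 (new)  [load 190/360]
  120 → roll 1  [load 350/360]
  80 → roll 2  [load 290/360]
  60 → roll 2  [load 350/360]
  60 → roll 3  [load 250/360]
3 paper rolls opened.

3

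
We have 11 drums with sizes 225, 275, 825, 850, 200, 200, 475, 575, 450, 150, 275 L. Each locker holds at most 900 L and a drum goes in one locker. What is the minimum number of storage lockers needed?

6

Total = 850 + 825 + 575 + 475 + 450 + 275 + 275 + 225 + 200 + 200 + 150 = 4500 L.
Lower bound: ⌈4500/900⌉ = 5 storage lockers.
A packing using 6 storage lockers:
  locker 1: 850 = 850
  locker 2: 825 = 825
  locker 3: 575 + 275 = 850
  locker 4: 475 + 275 + 150 = 900
  locker 5: 450 + 225 + 200 = 875
  locker 6: 200 = 200
No arrangement into 5 storage lockers stays within capacity, so 6 is optimal.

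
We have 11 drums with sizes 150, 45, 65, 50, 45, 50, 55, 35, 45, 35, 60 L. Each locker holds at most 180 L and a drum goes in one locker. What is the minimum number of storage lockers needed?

Total = 150 + 65 + 60 + 55 + 50 + 50 + 45 + 45 + 45 + 35 + 35 = 635 L.
Lower bound: ⌈635/180⌉ = 4 storage lockers.
A packing using 4 storage lockers:
  locker 1: 150 = 150
  locker 2: 65 + 60 + 55 = 180
  locker 3: 50 + 50 + 45 + 35 = 180
  locker 4: 45 + 45 + 35 = 125
This matches the lower bound, so 4 is optimal.

4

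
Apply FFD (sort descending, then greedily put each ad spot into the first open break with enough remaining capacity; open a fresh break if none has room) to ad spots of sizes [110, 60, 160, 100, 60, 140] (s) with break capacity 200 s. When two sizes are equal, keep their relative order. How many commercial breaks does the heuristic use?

4

Sorted descending: 160, 140, 110, 100, 60, 60.
  160 → break 1 (new)  [load 160/200]
  140 → break 2 (new)  [load 140/200]
  110 → break 3 (new)  [load 110/200]
  100 → break 4 (new)  [load 100/200]
  60 → break 2  [load 200/200]
  60 → break 3  [load 170/200]
4 commercial breaks opened.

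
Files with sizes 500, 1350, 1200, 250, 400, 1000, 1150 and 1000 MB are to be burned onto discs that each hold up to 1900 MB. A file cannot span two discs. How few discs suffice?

Total = 1350 + 1200 + 1150 + 1000 + 1000 + 500 + 400 + 250 = 6850 MB.
Lower bound: ⌈6850/1900⌉ = 4 discs.
Also, 5 files each exceed 950 MB, and no two of those can share a disc, so at least 5 discs are needed.
A packing using 5 discs:
  disc 1: 1350 + 500 = 1850
  disc 2: 1200 + 400 + 250 = 1850
  disc 3: 1150 = 1150
  disc 4: 1000 = 1000
  disc 5: 1000 = 1000
This matches the lower bound, so 5 is optimal.

5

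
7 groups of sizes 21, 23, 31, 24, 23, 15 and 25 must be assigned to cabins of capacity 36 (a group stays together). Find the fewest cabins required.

Total = 31 + 25 + 24 + 23 + 23 + 21 + 15 = 162.
Lower bound: ⌈162/36⌉ = 5 cabins.
Also, 6 groups each exceed 18, and no two of those can share a cabin, so at least 6 cabins are needed.
A packing using 6 cabins:
  cabin 1: 31 = 31
  cabin 2: 25 = 25
  cabin 3: 24 = 24
  cabin 4: 23 = 23
  cabin 5: 23 = 23
  cabin 6: 21 + 15 = 36
This matches the lower bound, so 6 is optimal.

6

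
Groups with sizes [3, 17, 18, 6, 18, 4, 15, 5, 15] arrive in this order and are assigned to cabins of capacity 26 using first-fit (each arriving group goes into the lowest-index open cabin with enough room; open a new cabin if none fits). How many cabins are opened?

  3 → cabin 1 (new)  [load 3/26]
  17 → cabin 1  [load 20/26]
  18 → cabin 2 (new)  [load 18/26]
  6 → cabin 1  [load 26/26]
  18 → cabin 3 (new)  [load 18/26]
  4 → cabin 2  [load 22/26]
  15 → cabin 4 (new)  [load 15/26]
  5 → cabin 3  [load 23/26]
  15 → cabin 5 (new)  [load 15/26]
5 cabins opened.

5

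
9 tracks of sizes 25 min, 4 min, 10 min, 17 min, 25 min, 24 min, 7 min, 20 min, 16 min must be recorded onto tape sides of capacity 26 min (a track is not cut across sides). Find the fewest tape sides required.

6

Total = 25 + 25 + 24 + 20 + 17 + 16 + 10 + 7 + 4 = 148 min.
Lower bound: ⌈148/26⌉ = 6 tape sides.
A packing using 6 tape sides:
  side 1: 25 = 25
  side 2: 25 = 25
  side 3: 24 = 24
  side 4: 20 + 4 = 24
  side 5: 17 + 7 = 24
  side 6: 16 + 10 = 26
This matches the lower bound, so 6 is optimal.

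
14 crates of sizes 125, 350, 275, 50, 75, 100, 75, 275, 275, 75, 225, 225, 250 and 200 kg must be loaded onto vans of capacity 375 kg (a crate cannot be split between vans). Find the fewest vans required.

8

Total = 350 + 275 + 275 + 275 + 250 + 225 + 225 + 200 + 125 + 100 + 75 + 75 + 75 + 50 = 2575 kg.
Lower bound: ⌈2575/375⌉ = 7 vans.
Also, 8 crates each exceed 375/2 kg, and no two of those can share a van, so at least 8 vans are needed.
A packing using 8 vans:
  van 1: 350 = 350
  van 2: 275 + 100 = 375
  van 3: 275 + 75 = 350
  van 4: 275 + 75 = 350
  van 5: 250 + 125 = 375
  van 6: 225 + 75 + 50 = 350
  van 7: 225 = 225
  van 8: 200 = 200
This matches the lower bound, so 8 is optimal.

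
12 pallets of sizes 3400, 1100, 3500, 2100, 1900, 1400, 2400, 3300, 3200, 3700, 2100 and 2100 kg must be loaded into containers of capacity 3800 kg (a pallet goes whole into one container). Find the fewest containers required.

10

Total = 3700 + 3500 + 3400 + 3300 + 3200 + 2400 + 2100 + 2100 + 2100 + 1900 + 1400 + 1100 = 30200 kg.
Lower bound: ⌈30200/3800⌉ = 8 containers.
Also, 9 pallets each exceed 1900 kg, and no two of those can share a container, so at least 9 containers are needed.
A packing using 10 containers:
  container 1: 3700 = 3700
  container 2: 3500 = 3500
  container 3: 3400 = 3400
  container 4: 3300 = 3300
  container 5: 3200 = 3200
  container 6: 2400 + 1400 = 3800
  container 7: 2100 + 1100 = 3200
  container 8: 2100 = 2100
  container 9: 2100 = 2100
  container 10: 1900 = 1900
No arrangement into 9 containers stays within capacity, so 10 is optimal.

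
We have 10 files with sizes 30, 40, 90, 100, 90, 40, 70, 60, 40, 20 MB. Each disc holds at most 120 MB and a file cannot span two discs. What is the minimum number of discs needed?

Total = 100 + 90 + 90 + 70 + 60 + 40 + 40 + 40 + 30 + 20 = 580 MB.
Lower bound: ⌈580/120⌉ = 5 discs.
A packing using 6 discs:
  disc 1: 100 + 20 = 120
  disc 2: 90 + 30 = 120
  disc 3: 90 = 90
  disc 4: 70 + 40 = 110
  disc 5: 60 + 40 = 100
  disc 6: 40 = 40
No arrangement into 5 discs stays within capacity, so 6 is optimal.

6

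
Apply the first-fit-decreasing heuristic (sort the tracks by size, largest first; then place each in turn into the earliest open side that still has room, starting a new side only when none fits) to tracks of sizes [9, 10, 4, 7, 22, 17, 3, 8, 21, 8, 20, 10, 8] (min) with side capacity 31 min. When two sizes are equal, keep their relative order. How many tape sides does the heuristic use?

5

Sorted descending: 22, 21, 20, 17, 10, 10, 9, 8, 8, 8, 7, 4, 3.
  22 → side 1 (new)  [load 22/31]
  21 → side 2 (new)  [load 21/31]
  20 → side 3 (new)  [load 20/31]
  17 → side 4 (new)  [load 17/31]
  10 → side 2  [load 31/31]
  10 → side 3  [load 30/31]
  9 → side 1  [load 31/31]
  8 → side 4  [load 25/31]
  8 → side 5 (new)  [load 8/31]
  8 → side 5  [load 16/31]
  7 → side 5  [load 23/31]
  4 → side 4  [load 29/31]
  3 → side 5  [load 26/31]
5 tape sides opened.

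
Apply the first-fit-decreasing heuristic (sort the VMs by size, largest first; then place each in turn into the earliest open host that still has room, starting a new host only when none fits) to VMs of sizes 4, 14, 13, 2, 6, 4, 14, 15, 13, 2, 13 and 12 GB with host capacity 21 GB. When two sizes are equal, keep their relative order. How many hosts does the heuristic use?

Sorted descending: 15, 14, 14, 13, 13, 13, 12, 6, 4, 4, 2, 2.
  15 → host 1 (new)  [load 15/21]
  14 → host 2 (new)  [load 14/21]
  14 → host 3 (new)  [load 14/21]
  13 → host 4 (new)  [load 13/21]
  13 → host 5 (new)  [load 13/21]
  13 → host 6 (new)  [load 13/21]
  12 → host 7 (new)  [load 12/21]
  6 → host 1  [load 21/21]
  4 → host 2  [load 18/21]
  4 → host 3  [load 18/21]
  2 → host 2  [load 20/21]
  2 → host 3  [load 20/21]
7 hosts opened.

7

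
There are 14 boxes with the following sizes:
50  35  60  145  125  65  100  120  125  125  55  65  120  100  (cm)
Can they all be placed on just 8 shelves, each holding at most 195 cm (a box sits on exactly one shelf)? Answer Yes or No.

Yes

A valid assignment using 8 shelves:
  shelf 1: 145 + 50 = 195
  shelf 2: 125 + 65 = 190
  shelf 3: 125 + 65 = 190
  shelf 4: 125 + 60 = 185
  shelf 5: 120 + 55 = 175
  shelf 6: 120 + 35 = 155
  shelf 7: 100 = 100
  shelf 8: 100 = 100
Every load is within 195 cm, so 8 shelves suffice.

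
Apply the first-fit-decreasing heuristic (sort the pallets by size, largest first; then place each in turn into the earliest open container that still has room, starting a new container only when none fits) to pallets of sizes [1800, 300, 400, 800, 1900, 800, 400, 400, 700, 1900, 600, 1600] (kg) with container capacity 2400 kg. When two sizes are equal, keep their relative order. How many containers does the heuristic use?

Sorted descending: 1900, 1900, 1800, 1600, 800, 800, 700, 600, 400, 400, 400, 300.
  1900 → container 1 (new)  [load 1900/2400]
  1900 → container 2 (new)  [load 1900/2400]
  1800 → container 3 (new)  [load 1800/2400]
  1600 → container 4 (new)  [load 1600/2400]
  800 → container 4  [load 2400/2400]
  800 → container 5 (new)  [load 800/2400]
  700 → container 5  [load 1500/2400]
  600 → container 3  [load 2400/2400]
  400 → container 1  [load 2300/2400]
  400 → container 2  [load 2300/2400]
  400 → container 5  [load 1900/2400]
  300 → container 5  [load 2200/2400]
5 containers opened.

5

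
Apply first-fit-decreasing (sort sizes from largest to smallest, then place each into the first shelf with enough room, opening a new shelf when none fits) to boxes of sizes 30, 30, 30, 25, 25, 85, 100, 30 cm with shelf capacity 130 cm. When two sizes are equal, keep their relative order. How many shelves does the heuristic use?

3

Sorted descending: 100, 85, 30, 30, 30, 30, 25, 25.
  100 → shelf 1 (new)  [load 100/130]
  85 → shelf 2 (new)  [load 85/130]
  30 → shelf 1  [load 130/130]
  30 → shelf 2  [load 115/130]
  30 → shelf 3 (new)  [load 30/130]
  30 → shelf 3  [load 60/130]
  25 → shelf 3  [load 85/130]
  25 → shelf 3  [load 110/130]
3 shelves opened.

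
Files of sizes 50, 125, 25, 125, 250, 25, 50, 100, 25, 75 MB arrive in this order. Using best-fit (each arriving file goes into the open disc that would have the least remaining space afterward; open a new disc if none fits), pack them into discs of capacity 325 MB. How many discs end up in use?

3

  50 → disc 1 (new)  [load 50/325]
  125 → disc 1  [load 175/325]
  25 → disc 1  [load 200/325]
  125 → disc 1  [load 325/325]
  250 → disc 2 (new)  [load 250/325]
  25 → disc 2  [load 275/325]
  50 → disc 2  [load 325/325]
  100 → disc 3 (new)  [load 100/325]
  25 → disc 3  [load 125/325]
  75 → disc 3  [load 200/325]
3 discs opened.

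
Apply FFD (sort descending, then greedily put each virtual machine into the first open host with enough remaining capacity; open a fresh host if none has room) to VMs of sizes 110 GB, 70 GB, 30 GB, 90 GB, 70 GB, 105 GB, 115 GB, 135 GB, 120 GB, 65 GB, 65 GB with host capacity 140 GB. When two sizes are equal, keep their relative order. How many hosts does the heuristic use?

8

Sorted descending: 135, 120, 115, 110, 105, 90, 70, 70, 65, 65, 30.
  135 → host 1 (new)  [load 135/140]
  120 → host 2 (new)  [load 120/140]
  115 → host 3 (new)  [load 115/140]
  110 → host 4 (new)  [load 110/140]
  105 → host 5 (new)  [load 105/140]
  90 → host 6 (new)  [load 90/140]
  70 → host 7 (new)  [load 70/140]
  70 → host 7  [load 140/140]
  65 → host 8 (new)  [load 65/140]
  65 → host 8  [load 130/140]
  30 → host 4  [load 140/140]
8 hosts opened.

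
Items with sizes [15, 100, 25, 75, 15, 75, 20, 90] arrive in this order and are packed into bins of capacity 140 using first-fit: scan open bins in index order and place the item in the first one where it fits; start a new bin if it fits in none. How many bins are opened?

  15 → bin 1 (new)  [load 15/140]
  100 → bin 1  [load 115/140]
  25 → bin 1  [load 140/140]
  75 → bin 2 (new)  [load 75/140]
  15 → bin 2  [load 90/140]
  75 → bin 3 (new)  [load 75/140]
  20 → bin 2  [load 110/140]
  90 → bin 4 (new)  [load 90/140]
4 bins opened.

4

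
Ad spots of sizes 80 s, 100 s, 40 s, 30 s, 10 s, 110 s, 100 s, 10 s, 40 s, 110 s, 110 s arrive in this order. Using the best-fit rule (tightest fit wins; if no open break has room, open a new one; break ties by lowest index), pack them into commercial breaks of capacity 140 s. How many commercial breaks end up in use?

6

  80 → break 1 (new)  [load 80/140]
  100 → break 2 (new)  [load 100/140]
  40 → break 2  [load 140/140]
  30 → break 1  [load 110/140]
  10 → break 1  [load 120/140]
  110 → break 3 (new)  [load 110/140]
  100 → break 4 (new)  [load 100/140]
  10 → break 1  [load 130/140]
  40 → break 4  [load 140/140]
  110 → break 5 (new)  [load 110/140]
  110 → break 6 (new)  [load 110/140]
6 commercial breaks opened.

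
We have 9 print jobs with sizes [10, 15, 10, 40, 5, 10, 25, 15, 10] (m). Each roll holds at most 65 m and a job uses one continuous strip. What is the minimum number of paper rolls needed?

Total = 40 + 25 + 15 + 15 + 10 + 10 + 10 + 10 + 5 = 140 m.
Lower bound: ⌈140/65⌉ = 3 paper rolls.
A packing using 3 paper rolls:
  roll 1: 40 + 25 = 65
  roll 2: 15 + 15 + 10 + 10 + 10 + 5 = 65
  roll 3: 10 = 10
This matches the lower bound, so 3 is optimal.

3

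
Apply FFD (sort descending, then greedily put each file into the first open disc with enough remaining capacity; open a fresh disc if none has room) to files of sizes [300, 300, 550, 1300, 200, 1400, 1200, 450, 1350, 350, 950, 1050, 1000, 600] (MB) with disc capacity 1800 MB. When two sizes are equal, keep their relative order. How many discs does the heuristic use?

Sorted descending: 1400, 1350, 1300, 1200, 1050, 1000, 950, 600, 550, 450, 350, 300, 300, 200.
  1400 → disc 1 (new)  [load 1400/1800]
  1350 → disc 2 (new)  [load 1350/1800]
  1300 → disc 3 (new)  [load 1300/1800]
  1200 → disc 4 (new)  [load 1200/1800]
  1050 → disc 5 (new)  [load 1050/1800]
  1000 → disc 6 (new)  [load 1000/1800]
  950 → disc 7 (new)  [load 950/1800]
  600 → disc 4  [load 1800/1800]
  550 → disc 5  [load 1600/1800]
  450 → disc 2  [load 1800/1800]
  350 → disc 1  [load 1750/1800]
  300 → disc 3  [load 1600/1800]
  300 → disc 6  [load 1300/1800]
  200 → disc 3  [load 1800/1800]
7 discs opened.

7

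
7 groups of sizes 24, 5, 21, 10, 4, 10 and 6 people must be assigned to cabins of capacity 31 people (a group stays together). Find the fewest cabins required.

3

Total = 24 + 21 + 10 + 10 + 6 + 5 + 4 = 80 people.
Lower bound: ⌈80/31⌉ = 3 cabins.
A packing using 3 cabins:
  cabin 1: 24 + 6 = 30
  cabin 2: 21 + 10 = 31
  cabin 3: 10 + 5 + 4 = 19
This matches the lower bound, so 3 is optimal.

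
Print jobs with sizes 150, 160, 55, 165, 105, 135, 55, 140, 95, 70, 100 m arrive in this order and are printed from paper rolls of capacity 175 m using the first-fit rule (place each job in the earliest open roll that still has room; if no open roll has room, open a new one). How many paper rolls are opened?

  150 → roll 1 (new)  [load 150/175]
  160 → roll 2 (new)  [load 160/175]
  55 → roll 3 (new)  [load 55/175]
  165 → roll 4 (new)  [load 165/175]
  105 → roll 3  [load 160/175]
  135 → roll 5 (new)  [load 135/175]
  55 → roll 6 (new)  [load 55/175]
  140 → roll 7 (new)  [load 140/175]
  95 → roll 6  [load 150/175]
  70 → roll 8 (new)  [load 70/175]
  100 → roll 8  [load 170/175]
8 paper rolls opened.

8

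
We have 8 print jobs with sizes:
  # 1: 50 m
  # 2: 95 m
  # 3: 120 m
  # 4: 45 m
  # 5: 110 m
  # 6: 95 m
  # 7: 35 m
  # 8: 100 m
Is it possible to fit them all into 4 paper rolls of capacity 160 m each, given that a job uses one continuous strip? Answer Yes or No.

No

Total = 650 m; ⌈650/160⌉ = 5.
At least 5 paper rolls are required, but only 4 are allowed.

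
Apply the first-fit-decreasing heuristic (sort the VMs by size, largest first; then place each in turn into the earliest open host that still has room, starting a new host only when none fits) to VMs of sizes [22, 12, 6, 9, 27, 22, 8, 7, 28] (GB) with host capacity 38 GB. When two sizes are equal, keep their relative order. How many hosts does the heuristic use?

Sorted descending: 28, 27, 22, 22, 12, 9, 8, 7, 6.
  28 → host 1 (new)  [load 28/38]
  27 → host 2 (new)  [load 27/38]
  22 → host 3 (new)  [load 22/38]
  22 → host 4 (new)  [load 22/38]
  12 → host 3  [load 34/38]
  9 → host 1  [load 37/38]
  8 → host 2  [load 35/38]
  7 → host 4  [load 29/38]
  6 → host 4  [load 35/38]
4 hosts opened.

4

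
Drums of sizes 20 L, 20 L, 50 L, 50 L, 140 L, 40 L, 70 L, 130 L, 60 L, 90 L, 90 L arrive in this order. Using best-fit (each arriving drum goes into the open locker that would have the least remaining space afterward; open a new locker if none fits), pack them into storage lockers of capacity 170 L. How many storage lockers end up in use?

6

  20 → locker 1 (new)  [load 20/170]
  20 → locker 1  [load 40/170]
  50 → locker 1  [load 90/170]
  50 → locker 1  [load 140/170]
  140 → locker 2 (new)  [load 140/170]
  40 → locker 3 (new)  [load 40/170]
  70 → locker 3  [load 110/170]
  130 → locker 4 (new)  [load 130/170]
  60 → locker 3  [load 170/170]
  90 → locker 5 (new)  [load 90/170]
  90 → locker 6 (new)  [load 90/170]
6 storage lockers opened.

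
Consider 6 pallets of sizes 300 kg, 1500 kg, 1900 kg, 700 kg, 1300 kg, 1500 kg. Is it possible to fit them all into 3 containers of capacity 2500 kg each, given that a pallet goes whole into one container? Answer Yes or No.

Total = 7200 kg; ⌈7200/2500⌉ = 3.
4 pallets each exceed half the capacity and cannot share a container, forcing at least 4 containers.
At least 4 containers are required, but only 3 are allowed.

No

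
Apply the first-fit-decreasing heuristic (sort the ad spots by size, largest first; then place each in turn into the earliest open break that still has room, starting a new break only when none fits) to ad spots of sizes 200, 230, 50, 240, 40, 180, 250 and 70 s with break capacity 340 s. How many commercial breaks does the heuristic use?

5

Sorted descending: 250, 240, 230, 200, 180, 70, 50, 40.
  250 → break 1 (new)  [load 250/340]
  240 → break 2 (new)  [load 240/340]
  230 → break 3 (new)  [load 230/340]
  200 → break 4 (new)  [load 200/340]
  180 → break 5 (new)  [load 180/340]
  70 → break 1  [load 320/340]
  50 → break 2  [load 290/340]
  40 → break 2  [load 330/340]
5 commercial breaks opened.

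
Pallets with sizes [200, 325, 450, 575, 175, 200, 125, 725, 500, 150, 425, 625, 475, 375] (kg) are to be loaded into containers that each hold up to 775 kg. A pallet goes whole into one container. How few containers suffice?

Total = 725 + 625 + 575 + 500 + 475 + 450 + 425 + 375 + 325 + 200 + 200 + 175 + 150 + 125 = 5325 kg.
Lower bound: ⌈5325/775⌉ = 7 containers.
A packing using 8 containers:
  container 1: 725 = 725
  container 2: 625 + 150 = 775
  container 3: 575 + 200 = 775
  container 4: 500 + 200 = 700
  container 5: 475 + 175 + 125 = 775
  container 6: 450 + 325 = 775
  container 7: 425 = 425
  container 8: 375 = 375
No arrangement into 7 containers stays within capacity, so 8 is optimal.

8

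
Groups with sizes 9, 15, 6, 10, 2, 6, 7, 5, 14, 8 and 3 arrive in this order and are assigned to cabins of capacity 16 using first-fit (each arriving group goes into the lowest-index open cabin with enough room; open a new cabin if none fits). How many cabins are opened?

  9 → cabin 1 (new)  [load 9/16]
  15 → cabin 2 (new)  [load 15/16]
  6 → cabin 1  [load 15/16]
  10 → cabin 3 (new)  [load 10/16]
  2 → cabin 3  [load 12/16]
  6 → cabin 4 (new)  [load 6/16]
  7 → cabin 4  [load 13/16]
  5 → cabin 5 (new)  [load 5/16]
  14 → cabin 6 (new)  [load 14/16]
  8 → cabin 5  [load 13/16]
  3 → cabin 3  [load 15/16]
6 cabins opened.

6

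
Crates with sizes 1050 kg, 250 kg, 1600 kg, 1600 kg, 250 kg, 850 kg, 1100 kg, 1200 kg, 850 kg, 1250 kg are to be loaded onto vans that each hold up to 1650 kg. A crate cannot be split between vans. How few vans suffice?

Total = 1600 + 1600 + 1250 + 1200 + 1100 + 1050 + 850 + 850 + 250 + 250 = 10000 kg.
Lower bound: ⌈10000/1650⌉ = 7 vans.
Also, 8 crates each exceed 825 kg, and no two of those can share a van, so at least 8 vans are needed.
A packing using 8 vans:
  van 1: 1600 = 1600
  van 2: 1600 = 1600
  van 3: 1250 + 250 = 1500
  van 4: 1200 + 250 = 1450
  van 5: 1100 = 1100
  van 6: 1050 = 1050
  van 7: 850 = 850
  van 8: 850 = 850
This matches the lower bound, so 8 is optimal.

8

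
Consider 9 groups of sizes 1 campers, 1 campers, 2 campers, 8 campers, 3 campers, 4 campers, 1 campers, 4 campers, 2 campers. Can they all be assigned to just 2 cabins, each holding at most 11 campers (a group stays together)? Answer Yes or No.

Total = 26 campers; ⌈26/11⌉ = 3.
At least 3 cabins are required, but only 2 are allowed.

No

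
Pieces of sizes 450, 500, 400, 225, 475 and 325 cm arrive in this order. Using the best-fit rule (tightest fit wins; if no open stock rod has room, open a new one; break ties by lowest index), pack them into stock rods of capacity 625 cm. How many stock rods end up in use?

  450 → stock rod 1 (new)  [load 450/625]
  500 → stock rod 2 (new)  [load 500/625]
  400 → stock rod 3 (new)  [load 400/625]
  225 → stock rod 3  [load 625/625]
  475 → stock rod 4 (new)  [load 475/625]
  325 → stock rod 5 (new)  [load 325/625]
5 stock rods opened.

5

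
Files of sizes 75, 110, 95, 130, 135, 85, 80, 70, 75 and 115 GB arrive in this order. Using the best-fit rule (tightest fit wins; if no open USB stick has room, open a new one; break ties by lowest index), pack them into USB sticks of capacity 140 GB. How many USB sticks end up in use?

  75 → USB stick 1 (new)  [load 75/140]
  110 → USB stick 2 (new)  [load 110/140]
  95 → USB stick 3 (new)  [load 95/140]
  130 → USB stick 4 (new)  [load 130/140]
  135 → USB stick 5 (new)  [load 135/140]
  85 → USB stick 6 (new)  [load 85/140]
  80 → USB stick 7 (new)  [load 80/140]
  70 → USB stick 8 (new)  [load 70/140]
  75 → USB stick 9 (new)  [load 75/140]
  115 → USB stick 10 (new)  [load 115/140]
10 USB sticks opened.

10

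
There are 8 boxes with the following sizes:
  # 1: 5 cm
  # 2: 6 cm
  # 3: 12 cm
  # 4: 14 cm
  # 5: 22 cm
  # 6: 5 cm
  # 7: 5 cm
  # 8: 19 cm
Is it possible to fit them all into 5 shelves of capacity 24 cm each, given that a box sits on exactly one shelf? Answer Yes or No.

A valid assignment using 4 shelves:
  shelf 1: 22 = 22
  shelf 2: 19 + 5 = 24
  shelf 3: 14 + 6 = 20
  shelf 4: 12 + 5 + 5 = 22
That uses only 4 ≤ 5, so 5 shelves are enough.

Yes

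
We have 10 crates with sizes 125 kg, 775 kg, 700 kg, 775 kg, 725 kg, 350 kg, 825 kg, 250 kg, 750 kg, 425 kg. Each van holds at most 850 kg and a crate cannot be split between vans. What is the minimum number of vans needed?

Total = 825 + 775 + 775 + 750 + 725 + 700 + 425 + 350 + 250 + 125 = 5700 kg.
Lower bound: ⌈5700/850⌉ = 7 vans.
A packing using 8 vans:
  van 1: 825 = 825
  van 2: 775 = 775
  van 3: 775 = 775
  van 4: 750 = 750
  van 5: 725 + 125 = 850
  van 6: 700 = 700
  van 7: 425 + 350 = 775
  van 8: 250 = 250
No arrangement into 7 vans stays within capacity, so 8 is optimal.

8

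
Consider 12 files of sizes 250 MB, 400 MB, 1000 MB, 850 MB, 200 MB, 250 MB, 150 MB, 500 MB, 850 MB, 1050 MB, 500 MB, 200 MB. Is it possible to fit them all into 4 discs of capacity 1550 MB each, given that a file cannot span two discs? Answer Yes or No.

A valid assignment using 4 discs:
  disc 1: 1050 + 500 = 1550
  disc 2: 1000 + 400 + 150 = 1550
  disc 3: 850 + 500 + 200 = 1550
  disc 4: 850 + 250 + 250 + 200 = 1550
Every load is within 1550 MB, so 4 discs suffice.

Yes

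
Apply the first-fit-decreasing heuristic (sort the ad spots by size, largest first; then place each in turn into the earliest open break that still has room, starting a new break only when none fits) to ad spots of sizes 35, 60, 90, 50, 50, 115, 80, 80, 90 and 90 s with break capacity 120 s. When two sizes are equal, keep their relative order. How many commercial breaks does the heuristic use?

Sorted descending: 115, 90, 90, 90, 80, 80, 60, 50, 50, 35.
  115 → break 1 (new)  [load 115/120]
  90 → break 2 (new)  [load 90/120]
  90 → break 3 (new)  [load 90/120]
  90 → break 4 (new)  [load 90/120]
  80 → break 5 (new)  [load 80/120]
  80 → break 6 (new)  [load 80/120]
  60 → break 7 (new)  [load 60/120]
  50 → break 7  [load 110/120]
  50 → break 8 (new)  [load 50/120]
  35 → break 5  [load 115/120]
8 commercial breaks opened.

8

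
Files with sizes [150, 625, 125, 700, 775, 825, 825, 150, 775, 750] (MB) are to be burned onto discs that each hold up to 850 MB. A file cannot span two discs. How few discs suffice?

8

Total = 825 + 825 + 775 + 775 + 750 + 700 + 625 + 150 + 150 + 125 = 5700 MB.
Lower bound: ⌈5700/850⌉ = 7 discs.
A packing using 8 discs:
  disc 1: 825 = 825
  disc 2: 825 = 825
  disc 3: 775 = 775
  disc 4: 775 = 775
  disc 5: 750 = 750
  disc 6: 700 + 150 = 850
  disc 7: 625 + 150 = 775
  disc 8: 125 = 125
No arrangement into 7 discs stays within capacity, so 8 is optimal.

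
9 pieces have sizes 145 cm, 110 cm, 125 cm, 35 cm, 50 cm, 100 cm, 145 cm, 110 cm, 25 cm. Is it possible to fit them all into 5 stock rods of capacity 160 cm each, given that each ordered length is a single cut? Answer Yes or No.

Total = 845 cm; ⌈845/160⌉ = 6.
At least 6 stock rods are required, but only 5 are allowed.

No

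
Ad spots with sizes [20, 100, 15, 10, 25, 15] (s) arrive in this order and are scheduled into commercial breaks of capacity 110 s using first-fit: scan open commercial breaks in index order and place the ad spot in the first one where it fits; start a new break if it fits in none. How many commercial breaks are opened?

  20 → break 1 (new)  [load 20/110]
  100 → break 2 (new)  [load 100/110]
  15 → break 1  [load 35/110]
  10 → break 1  [load 45/110]
  25 → break 1  [load 70/110]
  15 → break 1  [load 85/110]
2 commercial breaks opened.

2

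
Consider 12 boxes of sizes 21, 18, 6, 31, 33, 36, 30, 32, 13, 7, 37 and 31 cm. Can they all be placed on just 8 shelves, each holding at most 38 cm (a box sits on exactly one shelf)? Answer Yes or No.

No

Total = 295 cm; ⌈295/38⌉ = 8.
The bound of 8 does not rule out 8, but exhaustive search shows no assignment into 8 shelves of capacity 38 cm exists — the minimum is 9.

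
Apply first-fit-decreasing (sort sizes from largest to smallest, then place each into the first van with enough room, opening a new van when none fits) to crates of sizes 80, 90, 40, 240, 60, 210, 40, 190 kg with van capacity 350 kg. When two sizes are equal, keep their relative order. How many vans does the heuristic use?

Sorted descending: 240, 210, 190, 90, 80, 60, 40, 40.
  240 → van 1 (new)  [load 240/350]
  210 → van 2 (new)  [load 210/350]
  190 → van 3 (new)  [load 190/350]
  90 → van 1  [load 330/350]
  80 → van 2  [load 290/350]
  60 → van 2  [load 350/350]
  40 → van 3  [load 230/350]
  40 → van 3  [load 270/350]
3 vans opened.

3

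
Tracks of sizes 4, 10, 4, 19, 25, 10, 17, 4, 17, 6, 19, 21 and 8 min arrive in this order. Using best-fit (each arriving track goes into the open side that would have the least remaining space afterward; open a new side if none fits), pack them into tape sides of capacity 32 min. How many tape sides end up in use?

  4 → side 1 (new)  [load 4/32]
  10 → side 1  [load 14/32]
  4 → side 1  [load 18/32]
  19 → side 2 (new)  [load 19/32]
  25 → side 3 (new)  [load 25/32]
  10 → side 2  [load 29/32]
  17 → side 4 (new)  [load 17/32]
  4 → side 3  [load 29/32]
  17 → side 5 (new)  [load 17/32]
  6 → side 1  [load 24/32]
  19 → side 6 (new)  [load 19/32]
  21 → side 7 (new)  [load 21/32]
  8 → side 1  [load 32/32]
7 tape sides opened.

7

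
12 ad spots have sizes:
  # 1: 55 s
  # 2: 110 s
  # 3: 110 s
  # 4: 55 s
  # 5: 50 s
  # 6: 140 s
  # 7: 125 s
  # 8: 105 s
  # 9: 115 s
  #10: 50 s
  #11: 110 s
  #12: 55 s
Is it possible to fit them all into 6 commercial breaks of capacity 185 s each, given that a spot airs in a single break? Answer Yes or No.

No

Total = 1080 s; ⌈1080/185⌉ = 6.
7 ad spots each exceed half the capacity and cannot share a break, forcing at least 7 commercial breaks.
At least 7 commercial breaks are required, but only 6 are allowed.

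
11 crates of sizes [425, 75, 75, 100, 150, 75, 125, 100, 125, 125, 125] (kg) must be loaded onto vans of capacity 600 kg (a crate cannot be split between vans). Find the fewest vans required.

Total = 425 + 150 + 125 + 125 + 125 + 125 + 100 + 100 + 75 + 75 + 75 = 1500 kg.
Lower bound: ⌈1500/600⌉ = 3 vans.
A packing using 3 vans:
  van 1: 425 + 150 = 575
  van 2: 125 + 125 + 125 + 125 + 100 = 600
  van 3: 100 + 75 + 75 + 75 = 325
This matches the lower bound, so 3 is optimal.

3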